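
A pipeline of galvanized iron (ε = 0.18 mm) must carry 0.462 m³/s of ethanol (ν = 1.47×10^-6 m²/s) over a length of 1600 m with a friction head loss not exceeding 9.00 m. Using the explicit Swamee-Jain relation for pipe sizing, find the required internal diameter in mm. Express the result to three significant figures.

Swamee-Jain (Type III): D = 0.66·[ε^1.25·(LQ²/(gh_f))^4.75 + ν·Q^9.4·(L/(gh_f))^5.2]^0.04
LQ²/(gh_f) = 3.868; L/(gh_f) = 18.12
Term 1 = ε^1.25·(…)^4.75 = 0.0129; Term 2 = ν·Q^9.4·(…)^5.2 = 0.00361
D = 0.66·(0.0129 + 0.00361)^0.04 = 0.5600 m = 560 mm
Check: V = 1.88 m/s, Re = 7.15×10^5, f = 0.01620, h_f = 8.29 m ≈ 9.00 m ✓

D ≈ 560 mm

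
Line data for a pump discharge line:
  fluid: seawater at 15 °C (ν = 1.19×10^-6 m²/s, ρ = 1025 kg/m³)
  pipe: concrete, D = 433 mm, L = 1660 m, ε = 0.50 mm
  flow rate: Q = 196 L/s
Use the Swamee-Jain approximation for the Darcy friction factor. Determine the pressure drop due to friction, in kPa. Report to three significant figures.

V = 4Q/(πD²) = 4·0.196/(π·0.433²) = 1.331 m/s
Re = VD/ν = 1.331·0.433/1.19×10^-6 = 4.84×10^5 → turbulent
ε/D = 0.50/433 = 0.00115
Swamee-Jain: f = 0.02102
h_f = f(L/D)V²/(2g) = 0.02102·(1660/0.433)·1.331²/(2·9.81) = 7.277 m
Δp = ρg·h_f = 1025·9.81·7.277 = 73.17 kPa

Δp ≈ 73.2 kPa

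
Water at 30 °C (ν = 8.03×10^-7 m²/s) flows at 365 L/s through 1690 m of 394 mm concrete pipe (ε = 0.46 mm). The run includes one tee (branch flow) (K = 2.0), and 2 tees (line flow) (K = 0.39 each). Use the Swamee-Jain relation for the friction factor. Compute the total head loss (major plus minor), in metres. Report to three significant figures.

H_L ≈ 41.7 m

V = 4Q/(πD²) = 2.994 m/s; V²/2g = 0.4568 m
Re = 1.47×10^6, ε/D = 0.00117 → f = 0.02065 (Swamee-Jain)
Major: h_f = f(L/D)·V²/2g = 0.02065·4289·0.4568 = 40.47 m
Minor: ΣK = 2.78; h_m = ΣK·V²/2g = 1.270 m
Total H_L = 40.47 + 1.270 = 41.74 m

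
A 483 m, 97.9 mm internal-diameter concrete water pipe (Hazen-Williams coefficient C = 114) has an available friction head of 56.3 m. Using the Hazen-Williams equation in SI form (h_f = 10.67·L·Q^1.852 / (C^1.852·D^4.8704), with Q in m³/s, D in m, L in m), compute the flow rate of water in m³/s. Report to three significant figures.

Q ≈ 0.0221 m³/s

Rearranging: Q = [h_f·C^1.852·D^4.8704 / (10.67·L)]^(1/1.852)
Q = [56.3·114^1.852·0.0979^4.8704 / (10.67·483)]^0.540 = 0.02206 m³/s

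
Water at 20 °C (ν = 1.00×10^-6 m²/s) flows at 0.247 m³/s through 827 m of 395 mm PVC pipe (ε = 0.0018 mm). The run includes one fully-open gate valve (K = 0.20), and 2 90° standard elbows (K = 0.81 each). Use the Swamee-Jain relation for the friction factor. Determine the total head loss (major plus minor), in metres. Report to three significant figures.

H_L ≈ 5.65 m

V = 4Q/(πD²) = 2.016 m/s; V²/2g = 0.2071 m
Re = 7.96×10^5, ε/D = 4.56×10^-6 → f = 0.01216 (Swamee-Jain)
Major: h_f = f(L/D)·V²/2g = 0.01216·2094·0.2071 = 5.274 m
Minor: ΣK = 1.82; h_m = ΣK·V²/2g = 0.3769 m
Total H_L = 5.274 + 0.3769 = 5.651 m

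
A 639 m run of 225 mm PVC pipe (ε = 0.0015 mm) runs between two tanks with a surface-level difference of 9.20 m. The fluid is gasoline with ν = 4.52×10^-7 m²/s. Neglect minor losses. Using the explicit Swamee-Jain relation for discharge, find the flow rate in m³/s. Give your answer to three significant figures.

Q ≈ 0.0935 m³/s

Swamee-Jain (Type II): Q = -0.965·√(gD⁵h_f/L)·ln[ε/(3.7D) + √(3.17ν²L/(gD³h_f))]
√(gD⁵h_f/L) = √(9.81·0.225⁵·9.20/639) = 0.009025
ε/(3.7D) = 1.80×10^-6; √(3.17ν²L/(gD³h_f)) = 2.01×10^-5
Q = -0.965·0.009025·ln(2.187×10^-5) = 0.09345 m³/s
Check: V = 2.35 m/s, Re = 1.17×10^6, f = 0.01149, h_f = 9.19 m ≈ 9.20 m ✓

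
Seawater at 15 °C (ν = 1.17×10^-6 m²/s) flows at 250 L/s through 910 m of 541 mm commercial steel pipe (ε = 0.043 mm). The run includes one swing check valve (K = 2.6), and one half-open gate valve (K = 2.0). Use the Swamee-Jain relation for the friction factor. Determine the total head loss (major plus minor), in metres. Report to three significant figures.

H_L ≈ 1.72 m

V = 4Q/(πD²) = 1.088 m/s; V²/2g = 0.06029 m
Re = 5.03×10^5, ε/D = 7.95×10^-5 → f = 0.01421 (Swamee-Jain)
Major: h_f = f(L/D)·V²/2g = 0.01421·1682·0.06029 = 1.441 m
Minor: ΣK = 4.60; h_m = ΣK·V²/2g = 0.2773 m
Total H_L = 1.441 + 0.2773 = 1.718 m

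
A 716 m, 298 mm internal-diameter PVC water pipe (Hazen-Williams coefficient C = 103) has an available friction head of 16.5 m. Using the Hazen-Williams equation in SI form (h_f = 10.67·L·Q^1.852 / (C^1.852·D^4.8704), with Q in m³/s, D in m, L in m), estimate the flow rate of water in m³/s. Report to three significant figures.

Rearranging: Q = [h_f·C^1.852·D^4.8704 / (10.67·L)]^(1/1.852)
Q = [16.5·103^1.852·0.298^4.8704 / (10.67·716)]^0.540 = 0.1552 m³/s

Q ≈ 0.155 m³/s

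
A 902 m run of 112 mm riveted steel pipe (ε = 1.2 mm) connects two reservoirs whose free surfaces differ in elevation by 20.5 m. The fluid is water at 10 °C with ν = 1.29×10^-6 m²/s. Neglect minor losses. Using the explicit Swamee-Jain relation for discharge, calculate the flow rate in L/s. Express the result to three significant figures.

Q ≈ 11.1 L/s

Swamee-Jain (Type II): Q = -0.965·√(gD⁵h_f/L)·ln[ε/(3.7D) + √(3.17ν²L/(gD³h_f))]
√(gD⁵h_f/L) = √(9.81·0.112⁵·20.5/902) = 0.001982
ε/(3.7D) = 0.00290; √(3.17ν²L/(gD³h_f)) = 1.30×10^-4
Q = -0.965·0.001982·ln(0.003026) = 0.01110 m³/s
Check: V = 1.13 m/s, Re = 9.78×10^4, f = 0.03964, h_f = 20.6 m ≈ 20.5 m ✓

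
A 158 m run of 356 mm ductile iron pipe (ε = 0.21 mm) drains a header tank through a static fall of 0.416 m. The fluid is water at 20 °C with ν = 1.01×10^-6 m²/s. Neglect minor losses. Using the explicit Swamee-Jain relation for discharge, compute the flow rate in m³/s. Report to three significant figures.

Q ≈ 0.0992 m³/s

Swamee-Jain (Type II): Q = -0.965·√(gD⁵h_f/L)·ln[ε/(3.7D) + √(3.17ν²L/(gD³h_f))]
√(gD⁵h_f/L) = √(9.81·0.356⁵·0.416/158) = 0.01215
ε/(3.7D) = 1.59×10^-4; √(3.17ν²L/(gD³h_f)) = 5.27×10^-5
Q = -0.965·0.01215·ln(2.121×10^-4) = 0.09920 m³/s
Check: V = 0.997 m/s, Re = 3.51×10^5, f = 0.01865, h_f = 0.419 m ≈ 0.416 m ✓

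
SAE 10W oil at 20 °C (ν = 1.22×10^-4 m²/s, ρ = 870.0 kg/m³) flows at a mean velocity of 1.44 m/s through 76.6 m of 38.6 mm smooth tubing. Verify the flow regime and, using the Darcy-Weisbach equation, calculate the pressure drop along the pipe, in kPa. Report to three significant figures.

Re = VD/ν = 1.44·0.03860/1.22×10^-4 = 456 → laminar (Re < 2300)
f = 64/Re = 0.1405
h_f = f(L/D)V²/(2g) = 0.1405·(76.6/0.03860)·1.44²/(2·9.81) = 29.46 m
Δp = ρg·h_f = 870.0·9.81·29.46 = 251.4 kPa

Δp ≈ 251 kPa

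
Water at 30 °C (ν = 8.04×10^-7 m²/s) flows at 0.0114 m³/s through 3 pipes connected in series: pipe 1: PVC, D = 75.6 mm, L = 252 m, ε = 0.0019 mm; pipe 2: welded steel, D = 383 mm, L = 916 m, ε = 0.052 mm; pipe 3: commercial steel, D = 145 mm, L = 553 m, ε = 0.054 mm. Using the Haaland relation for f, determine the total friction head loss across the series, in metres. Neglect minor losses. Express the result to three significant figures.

H ≈ 18.4 m

Pipe 1: V = 2.540 m/s, Re = 2.39×10^5, ε/D = 2.51×10^-5, f = 0.01516, h_1 = f(L/D)V²/2g = 16.61 m
Pipe 2: V = 0.09895 m/s, Re = 4.71×10^4, ε/D = 1.36×10^-4, f = 0.02137, h_2 = f(L/D)V²/2g = 0.02550 m
Pipe 3: V = 0.6904 m/s, Re = 1.25×10^5, ε/D = 3.72×10^-4, f = 0.01895, h_3 = f(L/D)V²/2g = 1.755 m
Series → Q common, losses add: H = Σh = 18.39 m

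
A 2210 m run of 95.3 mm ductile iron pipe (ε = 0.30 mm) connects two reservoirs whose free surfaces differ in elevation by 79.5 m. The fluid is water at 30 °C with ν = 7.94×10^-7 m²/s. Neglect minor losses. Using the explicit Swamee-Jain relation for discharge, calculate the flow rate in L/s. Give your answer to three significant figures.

Swamee-Jain (Type II): Q = -0.965·√(gD⁵h_f/L)·ln[ε/(3.7D) + √(3.17ν²L/(gD³h_f))]
√(gD⁵h_f/L) = √(9.81·0.0953⁵·79.5/2210) = 0.001666
ε/(3.7D) = 8.51×10^-4; √(3.17ν²L/(gD³h_f)) = 8.09×10^-5
Q = -0.965·0.001666·ln(9.317×10^-4) = 0.01122 m³/s
Check: V = 1.57 m/s, Re = 1.89×10^5, f = 0.02740, h_f = 80.1 m ≈ 79.5 m ✓

Q ≈ 11.2 L/s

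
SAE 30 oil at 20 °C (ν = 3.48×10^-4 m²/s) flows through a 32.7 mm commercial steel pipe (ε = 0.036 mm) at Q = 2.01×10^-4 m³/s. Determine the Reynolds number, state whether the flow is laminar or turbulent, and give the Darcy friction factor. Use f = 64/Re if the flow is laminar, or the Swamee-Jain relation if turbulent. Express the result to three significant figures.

Re ≈ 22.5; laminar; f = 64/Re ≈ 2.85

V = 4Q/(πD²) = 0.2393 m/s
Re = VD/ν = 0.2393·0.0327/3.48×10^-4 = 22.5
Re < 2300 → laminar → f = 64/Re = 2.846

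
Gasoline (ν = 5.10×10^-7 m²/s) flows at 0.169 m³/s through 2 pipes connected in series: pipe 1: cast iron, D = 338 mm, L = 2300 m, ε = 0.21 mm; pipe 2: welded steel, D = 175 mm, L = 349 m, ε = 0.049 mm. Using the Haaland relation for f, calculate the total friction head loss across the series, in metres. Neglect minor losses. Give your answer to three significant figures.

Pipe 1: V = 1.883 m/s, Re = 1.25×10^6, ε/D = 6.21×10^-4, f = 0.01788, h_1 = f(L/D)V²/2g = 22.00 m
Pipe 2: V = 7.026 m/s, Re = 2.41×10^6, ε/D = 2.80×10^-4, f = 0.01504, h_2 = f(L/D)V²/2g = 75.47 m
Series → Q common, losses add: H = Σh = 97.47 m

H ≈ 97.5 m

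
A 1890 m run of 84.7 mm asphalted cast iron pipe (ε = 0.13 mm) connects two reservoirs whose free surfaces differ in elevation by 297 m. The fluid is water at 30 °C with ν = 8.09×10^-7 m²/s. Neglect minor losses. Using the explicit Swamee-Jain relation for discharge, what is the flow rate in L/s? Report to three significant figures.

Swamee-Jain (Type II): Q = -0.965·√(gD⁵h_f/L)·ln[ε/(3.7D) + √(3.17ν²L/(gD³h_f))]
√(gD⁵h_f/L) = √(9.81·0.0847⁵·297/1890) = 0.002592
ε/(3.7D) = 4.15×10^-4; √(3.17ν²L/(gD³h_f)) = 4.71×10^-5
Q = -0.965·0.002592·ln(4.619×10^-4) = 0.01921 m³/s
Check: V = 3.41 m/s, Re = 3.57×10^5, f = 0.02261, h_f = 299 m ≈ 297 m ✓

Q ≈ 19.2 L/s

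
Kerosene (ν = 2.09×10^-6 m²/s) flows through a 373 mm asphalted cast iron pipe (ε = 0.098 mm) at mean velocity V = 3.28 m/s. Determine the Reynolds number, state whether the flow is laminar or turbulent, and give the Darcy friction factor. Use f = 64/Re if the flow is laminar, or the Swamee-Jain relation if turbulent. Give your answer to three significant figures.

Re = VD/ν = 3.280·0.373/2.09×10^-6 = 5.85×10^5
Re > 4000 → turbulent; ε/D = 2.63×10^-4
Swamee-Jain: f = 0.01589

Re ≈ 5.85×10^5; turbulent; f ≈ 0.0159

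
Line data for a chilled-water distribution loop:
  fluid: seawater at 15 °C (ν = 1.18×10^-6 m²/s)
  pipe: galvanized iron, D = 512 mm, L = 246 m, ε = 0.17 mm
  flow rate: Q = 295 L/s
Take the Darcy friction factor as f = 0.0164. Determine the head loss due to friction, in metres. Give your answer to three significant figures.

V = 4Q/(πD²) = 4·0.295/(π·0.512²) = 1.433 m/s
h_f = f(L/D)V²/(2g) = 0.01640·(246/0.512)·1.433²/(2·9.81) = 0.8245 m

h_f ≈ 0.825 m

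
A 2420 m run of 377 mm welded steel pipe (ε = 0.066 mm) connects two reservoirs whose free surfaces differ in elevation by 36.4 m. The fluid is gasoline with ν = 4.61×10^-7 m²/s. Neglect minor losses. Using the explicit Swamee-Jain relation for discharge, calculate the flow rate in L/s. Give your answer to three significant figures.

Swamee-Jain (Type II): Q = -0.965·√(gD⁵h_f/L)·ln[ε/(3.7D) + √(3.17ν²L/(gD³h_f))]
√(gD⁵h_f/L) = √(9.81·0.377⁵·36.4/2420) = 0.03352
ε/(3.7D) = 4.73×10^-5; √(3.17ν²L/(gD³h_f)) = 9.23×10^-6
Q = -0.965·0.03352·ln(5.655×10^-5) = 0.3164 m³/s
Check: V = 2.83 m/s, Re = 2.32×10^6, f = 0.01393, h_f = 36.6 m ≈ 36.4 m ✓

Q ≈ 316 L/s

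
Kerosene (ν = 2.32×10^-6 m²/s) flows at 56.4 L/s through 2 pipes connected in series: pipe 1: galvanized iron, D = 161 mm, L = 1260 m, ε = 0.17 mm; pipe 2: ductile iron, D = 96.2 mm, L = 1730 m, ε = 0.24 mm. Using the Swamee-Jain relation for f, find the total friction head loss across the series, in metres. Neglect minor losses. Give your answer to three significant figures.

H ≈ 1470 m

Pipe 1: V = 2.770 m/s, Re = 1.92×10^5, ε/D = 0.00106, f = 0.02146, h_1 = f(L/D)V²/2g = 65.69 m
Pipe 2: V = 7.760 m/s, Re = 3.22×10^5, ε/D = 0.00249, f = 0.02548, h_2 = f(L/D)V²/2g = 1406 m
Series → Q common, losses add: H = Σh = 1472 m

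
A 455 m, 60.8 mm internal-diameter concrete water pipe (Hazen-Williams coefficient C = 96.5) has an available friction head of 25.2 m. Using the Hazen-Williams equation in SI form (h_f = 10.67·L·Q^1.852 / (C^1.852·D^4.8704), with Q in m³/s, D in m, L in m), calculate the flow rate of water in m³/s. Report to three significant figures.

Q ≈ 0.00357 m³/s

Rearranging: Q = [h_f·C^1.852·D^4.8704 / (10.67·L)]^(1/1.852)
Q = [25.2·96.5^1.852·0.0608^4.8704 / (10.67·455)]^0.540 = 0.003571 m³/s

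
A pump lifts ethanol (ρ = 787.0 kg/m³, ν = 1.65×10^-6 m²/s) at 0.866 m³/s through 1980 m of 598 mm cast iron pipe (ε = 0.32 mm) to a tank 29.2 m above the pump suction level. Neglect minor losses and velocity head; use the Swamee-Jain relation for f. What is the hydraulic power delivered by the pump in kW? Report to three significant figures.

V = 4Q/(πD²) = 3.083 m/s; Re = 1.12×10^6; ε/D = 5.35×10^-4; f = 0.01748
h_f = f(L/D)V²/2g = 28.05 m
Total head H = z + h_f = 29.2 + 28.05 = 57.25 m
P_hyd = ρgQH = 787.0·9.81·0.866·57.25 = 382.7 kW

P_hyd ≈ 383 kW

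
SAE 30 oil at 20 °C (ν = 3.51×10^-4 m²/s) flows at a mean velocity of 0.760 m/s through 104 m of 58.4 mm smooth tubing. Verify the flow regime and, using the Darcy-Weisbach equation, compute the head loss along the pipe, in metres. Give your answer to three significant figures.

h_f ≈ 26.5 m

Re = VD/ν = 0.760·0.05840/3.51×10^-4 = 126 → laminar (Re < 2300)
f = 64/Re = 0.5061
h_f = f(L/D)V²/(2g) = 0.5061·(104/0.05840)·0.760²/(2·9.81) = 26.53 m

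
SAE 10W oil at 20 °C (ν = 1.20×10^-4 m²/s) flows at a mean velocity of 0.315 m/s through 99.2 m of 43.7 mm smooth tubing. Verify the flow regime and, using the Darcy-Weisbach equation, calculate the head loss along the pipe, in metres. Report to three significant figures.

h_f ≈ 6.41 m

Re = VD/ν = 0.315·0.04370/1.20×10^-4 = 115 → laminar (Re < 2300)
f = 64/Re = 0.5579
h_f = f(L/D)V²/(2g) = 0.5579·(99.2/0.04370)·0.315²/(2·9.81) = 6.405 m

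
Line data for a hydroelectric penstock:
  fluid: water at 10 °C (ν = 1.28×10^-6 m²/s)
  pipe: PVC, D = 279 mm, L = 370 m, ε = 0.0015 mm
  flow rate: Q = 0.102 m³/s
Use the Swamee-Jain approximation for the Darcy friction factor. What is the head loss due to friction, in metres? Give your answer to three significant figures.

V = 4Q/(πD²) = 4·0.102/(π·0.279²) = 1.668 m/s
Re = VD/ν = 1.668·0.279/1.28×10^-6 = 3.64×10^5 → turbulent
ε/D = 0.0015/279 = 5.38×10^-6
Swamee-Jain: f = 0.01394
h_f = f(L/D)V²/(2g) = 0.01394·(370/0.279)·1.668²/(2·9.81) = 2.623 m

h_f ≈ 2.62 m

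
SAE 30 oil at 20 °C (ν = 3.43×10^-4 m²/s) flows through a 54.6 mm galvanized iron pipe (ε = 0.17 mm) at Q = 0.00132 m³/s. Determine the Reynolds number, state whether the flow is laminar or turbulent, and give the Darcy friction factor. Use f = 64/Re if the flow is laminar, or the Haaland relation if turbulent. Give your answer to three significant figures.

Re ≈ 89.7; laminar; f = 64/Re ≈ 0.713

V = 4Q/(πD²) = 0.5638 m/s
Re = VD/ν = 0.5638·0.0546/3.43×10^-4 = 89.7
Re < 2300 → laminar → f = 64/Re = 0.7132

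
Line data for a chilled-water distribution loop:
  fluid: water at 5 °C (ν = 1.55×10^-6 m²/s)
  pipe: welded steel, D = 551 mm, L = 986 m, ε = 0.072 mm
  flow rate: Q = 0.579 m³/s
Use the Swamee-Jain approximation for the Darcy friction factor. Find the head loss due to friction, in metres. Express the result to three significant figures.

V = 4Q/(πD²) = 4·0.579/(π·0.551²) = 2.428 m/s
Re = VD/ν = 2.428·0.551/1.55×10^-6 = 8.63×10^5 → turbulent
ε/D = 0.072/551 = 1.31×10^-4
Swamee-Jain: f = 0.01409
h_f = f(L/D)V²/(2g) = 0.01409·(986/0.551)·2.428²/(2·9.81) = 7.579 m

h_f ≈ 7.58 m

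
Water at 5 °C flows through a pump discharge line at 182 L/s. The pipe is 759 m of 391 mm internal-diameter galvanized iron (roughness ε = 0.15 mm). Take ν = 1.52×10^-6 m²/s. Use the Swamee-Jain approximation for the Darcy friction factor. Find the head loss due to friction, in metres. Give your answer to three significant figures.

V = 4Q/(πD²) = 4·0.182/(π·0.391²) = 1.516 m/s
Re = VD/ν = 1.516·0.391/1.52×10^-6 = 3.90×10^5 → turbulent
ε/D = 0.15/391 = 3.84×10^-4
Swamee-Jain: f = 0.01728
h_f = f(L/D)V²/(2g) = 0.01728·(759/0.391)·1.516²/(2·9.81) = 3.927 m

h_f ≈ 3.93 m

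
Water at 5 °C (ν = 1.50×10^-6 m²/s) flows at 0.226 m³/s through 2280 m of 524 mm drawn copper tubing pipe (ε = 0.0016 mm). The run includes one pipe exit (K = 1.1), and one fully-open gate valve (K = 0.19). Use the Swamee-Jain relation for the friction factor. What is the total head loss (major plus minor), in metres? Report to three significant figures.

H_L ≈ 3.46 m

V = 4Q/(πD²) = 1.048 m/s; V²/2g = 0.05598 m
Re = 3.66×10^5, ε/D = 3.05×10^-6 → f = 0.01389 (Swamee-Jain)
Major: h_f = f(L/D)·V²/2g = 0.01389·4351·0.05598 = 3.384 m
Minor: ΣK = 1.29; h_m = ΣK·V²/2g = 0.07221 m
Total H_L = 3.384 + 0.07221 = 3.456 m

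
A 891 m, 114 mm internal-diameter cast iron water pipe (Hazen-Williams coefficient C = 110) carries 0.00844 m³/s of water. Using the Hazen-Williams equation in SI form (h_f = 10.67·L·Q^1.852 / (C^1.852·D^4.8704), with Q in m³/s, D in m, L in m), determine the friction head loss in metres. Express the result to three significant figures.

h_f ≈ 8.92 m

h_f = 10.67·891·0.00844^1.852 / (110^1.852·0.114^4.8704) = 8.917 m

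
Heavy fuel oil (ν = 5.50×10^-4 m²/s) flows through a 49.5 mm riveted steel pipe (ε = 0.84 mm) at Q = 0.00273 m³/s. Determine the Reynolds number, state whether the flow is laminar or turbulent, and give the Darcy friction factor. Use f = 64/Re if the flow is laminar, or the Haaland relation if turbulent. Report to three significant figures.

Re ≈ 128; laminar; f = 64/Re ≈ 0.501

V = 4Q/(πD²) = 1.419 m/s
Re = VD/ν = 1.419·0.0495/5.50×10^-4 = 128
Re < 2300 → laminar → f = 64/Re = 0.5013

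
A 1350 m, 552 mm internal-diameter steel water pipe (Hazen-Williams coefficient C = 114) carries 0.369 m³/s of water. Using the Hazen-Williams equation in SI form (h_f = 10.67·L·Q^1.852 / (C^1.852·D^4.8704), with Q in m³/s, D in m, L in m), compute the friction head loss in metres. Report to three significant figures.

h_f = 10.67·1350·0.369^1.852 / (114^1.852·0.552^4.8704) = 6.369 m

h_f ≈ 6.37 m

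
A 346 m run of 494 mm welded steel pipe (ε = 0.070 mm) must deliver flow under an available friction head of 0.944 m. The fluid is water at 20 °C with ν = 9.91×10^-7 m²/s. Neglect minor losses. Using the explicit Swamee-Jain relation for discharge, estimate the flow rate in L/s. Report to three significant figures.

Swamee-Jain (Type II): Q = -0.965·√(gD⁵h_f/L)·ln[ε/(3.7D) + √(3.17ν²L/(gD³h_f))]
√(gD⁵h_f/L) = √(9.81·0.494⁵·0.944/346) = 0.02806
ε/(3.7D) = 3.83×10^-5; √(3.17ν²L/(gD³h_f)) = 3.11×10^-5
Q = -0.965·0.02806·ln(6.936×10^-5) = 0.2593 m³/s
Check: V = 1.35 m/s, Re = 6.74×10^5, f = 0.01452, h_f = 0.949 m ≈ 0.944 m ✓

Q ≈ 259 L/s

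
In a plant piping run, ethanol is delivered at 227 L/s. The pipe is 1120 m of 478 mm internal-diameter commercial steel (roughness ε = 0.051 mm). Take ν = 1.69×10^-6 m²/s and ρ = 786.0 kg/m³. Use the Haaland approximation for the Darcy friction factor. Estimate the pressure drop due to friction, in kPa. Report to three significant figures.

Δp ≈ 22.0 kPa

V = 4Q/(πD²) = 4·0.227/(π·0.478²) = 1.265 m/s
Re = VD/ν = 1.265·0.478/1.69×10^-6 = 3.58×10^5 → turbulent
ε/D = 0.051/478 = 1.07×10^-4
Haaland: f = 0.01493
h_f = f(L/D)V²/(2g) = 0.01493·(1120/0.478)·1.265²/(2·9.81) = 2.853 m
Δp = ρg·h_f = 786.0·9.81·2.853 = 22.00 kPa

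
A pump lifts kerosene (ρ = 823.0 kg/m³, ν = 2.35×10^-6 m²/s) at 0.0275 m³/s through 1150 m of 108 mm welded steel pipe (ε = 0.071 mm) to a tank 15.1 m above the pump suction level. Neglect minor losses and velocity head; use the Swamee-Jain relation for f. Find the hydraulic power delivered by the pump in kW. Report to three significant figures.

P_hyd ≈ 25.5 kW

V = 4Q/(πD²) = 3.002 m/s; Re = 1.38×10^5; ε/D = 6.57×10^-4; f = 0.02037
h_f = f(L/D)V²/2g = 99.60 m
Total head H = z + h_f = 15.1 + 99.60 = 114.7 m
P_hyd = ρgQH = 823.0·9.81·0.0275·114.7 = 25.47 kW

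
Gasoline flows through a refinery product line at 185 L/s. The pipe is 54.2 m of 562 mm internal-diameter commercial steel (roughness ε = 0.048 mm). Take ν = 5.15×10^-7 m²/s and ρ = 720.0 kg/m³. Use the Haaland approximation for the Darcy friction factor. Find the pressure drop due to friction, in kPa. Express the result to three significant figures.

V = 4Q/(πD²) = 4·0.185/(π·0.562²) = 0.7458 m/s
Re = VD/ν = 0.7458·0.562/5.15×10^-7 = 8.14×10^5 → turbulent
ε/D = 0.048/562 = 8.54×10^-5
Haaland: f = 0.01336
h_f = f(L/D)V²/(2g) = 0.01336·(54.2/0.562)·0.7458²/(2·9.81) = 0.03652 m
Δp = ρg·h_f = 720.0·9.81·0.03652 = 0.2580 kPa

Δp ≈ 0.258 kPa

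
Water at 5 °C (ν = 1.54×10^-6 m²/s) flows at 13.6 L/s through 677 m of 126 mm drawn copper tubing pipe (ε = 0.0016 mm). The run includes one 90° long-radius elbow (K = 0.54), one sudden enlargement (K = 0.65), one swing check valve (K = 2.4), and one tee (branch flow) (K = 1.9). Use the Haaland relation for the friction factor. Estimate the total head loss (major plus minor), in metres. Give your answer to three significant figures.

V = 4Q/(πD²) = 1.091 m/s; V²/2g = 0.06063 m
Re = 8.92×10^4, ε/D = 1.27×10^-5 → f = 0.01830 (Haaland)
Major: h_f = f(L/D)·V²/2g = 0.01830·5373·0.06063 = 5.962 m
Minor: ΣK = 5.49; h_m = ΣK·V²/2g = 0.3329 m
Total H_L = 5.962 + 0.3329 = 6.294 m

H_L ≈ 6.29 m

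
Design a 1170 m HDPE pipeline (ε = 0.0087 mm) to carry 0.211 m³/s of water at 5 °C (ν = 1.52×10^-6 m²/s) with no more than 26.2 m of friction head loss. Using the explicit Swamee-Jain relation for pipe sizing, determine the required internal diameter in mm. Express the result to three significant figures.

Swamee-Jain (Type III): D = 0.66·[ε^1.25·(LQ²/(gh_f))^4.75 + ν·Q^9.4·(L/(gh_f))^5.2]^0.04
LQ²/(gh_f) = 0.2027; L/(gh_f) = 4.552
Term 1 = ε^1.25·(…)^4.75 = 2.41×10^-10; Term 2 = ν·Q^9.4·(…)^5.2 = 1.79×10^-9
D = 0.66·(2.41×10^-10 + 1.79×10^-9)^0.04 = 0.2964 m = 296 mm
Check: V = 3.06 m/s, Re = 5.96×10^5, f = 0.01319, h_f = 24.8 m ≈ 26.2 m ✓

D ≈ 296 mm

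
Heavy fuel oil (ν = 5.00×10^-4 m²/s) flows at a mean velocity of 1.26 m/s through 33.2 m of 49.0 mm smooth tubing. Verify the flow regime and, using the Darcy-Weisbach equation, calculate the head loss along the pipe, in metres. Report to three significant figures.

h_f ≈ 28.4 m

Re = VD/ν = 1.26·0.04900/5.00×10^-4 = 123 → laminar (Re < 2300)
f = 64/Re = 0.5183
h_f = f(L/D)V²/(2g) = 0.5183·(33.2/0.04900)·1.26²/(2·9.81) = 28.42 m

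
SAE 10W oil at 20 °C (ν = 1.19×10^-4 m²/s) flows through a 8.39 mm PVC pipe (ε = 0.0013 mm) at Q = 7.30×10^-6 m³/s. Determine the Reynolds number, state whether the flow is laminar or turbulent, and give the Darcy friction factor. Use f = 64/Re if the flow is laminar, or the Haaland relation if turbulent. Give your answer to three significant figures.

Re ≈ 9.31; laminar; f = 64/Re ≈ 6.87

V = 4Q/(πD²) = 0.1320 m/s
Re = VD/ν = 0.1320·0.00839/1.19×10^-4 = 9.31
Re < 2300 → laminar → f = 64/Re = 6.875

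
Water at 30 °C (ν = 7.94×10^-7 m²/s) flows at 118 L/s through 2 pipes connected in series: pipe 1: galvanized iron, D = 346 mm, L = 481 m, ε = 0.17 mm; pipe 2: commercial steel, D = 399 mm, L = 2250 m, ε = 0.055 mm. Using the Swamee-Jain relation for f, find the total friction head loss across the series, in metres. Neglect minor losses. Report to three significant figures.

Pipe 1: V = 1.255 m/s, Re = 5.47×10^5, ε/D = 4.91×10^-4, f = 0.01764, h_1 = f(L/D)V²/2g = 1.969 m
Pipe 2: V = 0.9437 m/s, Re = 4.74×10^5, ε/D = 1.38×10^-4, f = 0.01497, h_2 = f(L/D)V²/2g = 3.832 m
Series → Q common, losses add: H = Σh = 5.802 m

H ≈ 5.80 m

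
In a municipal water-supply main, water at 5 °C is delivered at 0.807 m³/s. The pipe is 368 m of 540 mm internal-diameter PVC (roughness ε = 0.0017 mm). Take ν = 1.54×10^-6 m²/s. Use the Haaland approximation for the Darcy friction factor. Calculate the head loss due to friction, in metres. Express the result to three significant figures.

h_f ≈ 4.85 m

V = 4Q/(πD²) = 4·0.807/(π·0.540²) = 3.524 m/s
Re = VD/ν = 3.524·0.540/1.54×10^-6 = 1.24×10^6 → turbulent
ε/D = 0.0017/540 = 3.15×10^-6
Haaland: f = 0.01124
h_f = f(L/D)V²/(2g) = 0.01124·(368/0.540)·3.524²/(2·9.81) = 4.850 m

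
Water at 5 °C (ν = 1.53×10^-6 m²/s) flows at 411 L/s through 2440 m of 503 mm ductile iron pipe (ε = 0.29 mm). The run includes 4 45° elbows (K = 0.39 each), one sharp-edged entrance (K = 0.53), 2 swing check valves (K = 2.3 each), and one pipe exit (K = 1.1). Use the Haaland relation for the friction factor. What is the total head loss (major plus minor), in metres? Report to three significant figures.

V = 4Q/(πD²) = 2.068 m/s; V²/2g = 0.2180 m
Re = 6.80×10^5, ε/D = 5.77×10^-4 → f = 0.01785 (Haaland)
Major: h_f = f(L/D)·V²/2g = 0.01785·4851·0.2180 = 18.88 m
Minor: ΣK = 7.79; h_m = ΣK·V²/2g = 1.699 m
Total H_L = 18.88 + 1.699 = 20.58 m

H_L ≈ 20.6 m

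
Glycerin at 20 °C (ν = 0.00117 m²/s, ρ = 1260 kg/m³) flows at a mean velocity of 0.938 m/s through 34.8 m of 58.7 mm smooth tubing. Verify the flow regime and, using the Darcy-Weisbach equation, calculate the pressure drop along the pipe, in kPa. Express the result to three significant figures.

Re = VD/ν = 0.938·0.05870/0.00117 = 47.1 → laminar (Re < 2300)
f = 64/Re = 1.360
h_f = f(L/D)V²/(2g) = 1.360·(34.8/0.05870)·0.938²/(2·9.81) = 36.16 m
Δp = ρg·h_f = 1260·9.81·36.16 = 446.9 kPa

Δp ≈ 447 kPa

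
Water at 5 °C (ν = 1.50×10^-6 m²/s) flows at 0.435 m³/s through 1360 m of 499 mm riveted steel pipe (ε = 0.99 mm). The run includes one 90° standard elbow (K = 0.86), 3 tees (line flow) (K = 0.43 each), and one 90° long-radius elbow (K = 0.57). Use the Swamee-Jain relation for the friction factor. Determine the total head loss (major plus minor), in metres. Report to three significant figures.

H_L ≈ 17.0 m

V = 4Q/(πD²) = 2.224 m/s; V²/2g = 0.2522 m
Re = 7.40×10^5, ε/D = 0.00198 → f = 0.02371 (Swamee-Jain)
Major: h_f = f(L/D)·V²/2g = 0.02371·2725·0.2522 = 16.30 m
Minor: ΣK = 2.72; h_m = ΣK·V²/2g = 0.6859 m
Total H_L = 16.30 + 0.6859 = 16.98 m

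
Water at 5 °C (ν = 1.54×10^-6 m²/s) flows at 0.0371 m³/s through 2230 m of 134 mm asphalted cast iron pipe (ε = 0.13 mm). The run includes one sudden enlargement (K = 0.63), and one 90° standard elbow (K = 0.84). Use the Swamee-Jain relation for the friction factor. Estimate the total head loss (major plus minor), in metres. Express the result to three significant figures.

H_L ≈ 123 m

V = 4Q/(πD²) = 2.631 m/s; V²/2g = 0.3527 m
Re = 2.29×10^5, ε/D = 9.70×10^-4 → f = 0.02091 (Swamee-Jain)
Major: h_f = f(L/D)·V²/2g = 0.02091·16642·0.3527 = 122.7 m
Minor: ΣK = 1.47; h_m = ΣK·V²/2g = 0.5185 m
Total H_L = 122.7 + 0.5185 = 123.2 m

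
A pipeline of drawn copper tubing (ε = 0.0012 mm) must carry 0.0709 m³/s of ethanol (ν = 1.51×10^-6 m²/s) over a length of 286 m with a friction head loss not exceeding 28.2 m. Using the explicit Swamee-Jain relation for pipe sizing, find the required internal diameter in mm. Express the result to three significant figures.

Swamee-Jain (Type III): D = 0.66·[ε^1.25·(LQ²/(gh_f))^4.75 + ν·Q^9.4·(L/(gh_f))^5.2]^0.04
LQ²/(gh_f) = 0.005197; L/(gh_f) = 1.034
Term 1 = ε^1.25·(…)^4.75 = 5.61×10^-19; Term 2 = ν·Q^9.4·(…)^5.2 = 2.82×10^-17
D = 0.66·(5.61×10^-19 + 2.82×10^-17)^0.04 = 0.1438 m = 144 mm
Check: V = 4.36 m/s, Re = 4.16×10^5, f = 0.01365, h_f = 26.3 m ≈ 28.2 m ✓

D ≈ 144 mm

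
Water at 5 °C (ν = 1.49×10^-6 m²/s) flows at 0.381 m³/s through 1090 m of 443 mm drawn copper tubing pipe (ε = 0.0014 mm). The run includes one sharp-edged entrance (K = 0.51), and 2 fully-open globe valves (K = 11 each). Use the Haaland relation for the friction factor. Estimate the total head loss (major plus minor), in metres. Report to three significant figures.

V = 4Q/(πD²) = 2.472 m/s; V²/2g = 0.3114 m
Re = 7.35×10^5, ε/D = 3.16×10^-6 → f = 0.01225 (Haaland)
Major: h_f = f(L/D)·V²/2g = 0.01225·2460·0.3114 = 9.389 m
Minor: ΣK = 22.5; h_m = ΣK·V²/2g = 7.010 m
Total H_L = 9.389 + 7.010 = 16.40 m

H_L ≈ 16.4 m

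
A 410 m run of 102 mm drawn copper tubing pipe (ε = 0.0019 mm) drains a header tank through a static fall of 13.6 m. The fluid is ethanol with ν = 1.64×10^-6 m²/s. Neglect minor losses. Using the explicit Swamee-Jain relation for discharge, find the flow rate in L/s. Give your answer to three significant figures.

Q ≈ 16.0 L/s

Swamee-Jain (Type II): Q = -0.965·√(gD⁵h_f/L)·ln[ε/(3.7D) + √(3.17ν²L/(gD³h_f))]
√(gD⁵h_f/L) = √(9.81·0.102⁵·13.6/410) = 0.001895
ε/(3.7D) = 5.03×10^-6; √(3.17ν²L/(gD³h_f)) = 1.57×10^-4
Q = -0.965·0.001895·ln(1.622×10^-4) = 0.01596 m³/s
Check: V = 1.95 m/s, Re = 1.21×10^5, f = 0.01729, h_f = 13.5 m ≈ 13.6 m ✓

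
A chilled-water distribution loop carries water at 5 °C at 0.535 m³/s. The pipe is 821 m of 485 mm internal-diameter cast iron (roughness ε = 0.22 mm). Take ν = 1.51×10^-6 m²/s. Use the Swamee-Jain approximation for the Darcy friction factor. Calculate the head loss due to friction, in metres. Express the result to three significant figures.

V = 4Q/(πD²) = 4·0.535/(π·0.485²) = 2.896 m/s
Re = VD/ν = 2.896·0.485/1.51×10^-6 = 9.30×10^5 → turbulent
ε/D = 0.22/485 = 4.54×10^-4
Swamee-Jain: f = 0.01702
h_f = f(L/D)V²/(2g) = 0.01702·(821/0.485)·2.896²/(2·9.81) = 12.31 m

h_f ≈ 12.3 m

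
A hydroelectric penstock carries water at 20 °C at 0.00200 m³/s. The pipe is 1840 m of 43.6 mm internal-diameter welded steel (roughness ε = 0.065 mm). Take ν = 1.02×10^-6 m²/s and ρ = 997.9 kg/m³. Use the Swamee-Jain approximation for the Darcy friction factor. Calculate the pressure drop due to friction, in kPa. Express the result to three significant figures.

Δp ≈ 950 kPa

V = 4Q/(πD²) = 4·0.00200/(π·0.0436²) = 1.340 m/s
Re = VD/ν = 1.340·0.0436/1.02×10^-6 = 5.73×10^4 → turbulent
ε/D = 0.065/43.6 = 0.00149
Swamee-Jain: f = 0.02514
h_f = f(L/D)V²/(2g) = 0.02514·(1840/0.0436)·1.340²/(2·9.81) = 97.05 m
Δp = ρg·h_f = 997.9·9.81·97.05 = 950.1 kPa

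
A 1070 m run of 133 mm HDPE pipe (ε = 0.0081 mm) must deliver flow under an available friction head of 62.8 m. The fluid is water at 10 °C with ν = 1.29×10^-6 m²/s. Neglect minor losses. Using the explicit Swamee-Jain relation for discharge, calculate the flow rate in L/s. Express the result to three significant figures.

Swamee-Jain (Type II): Q = -0.965·√(gD⁵h_f/L)·ln[ε/(3.7D) + √(3.17ν²L/(gD³h_f))]
√(gD⁵h_f/L) = √(9.81·0.133⁵·62.8/1070) = 0.004895
ε/(3.7D) = 1.65×10^-5; √(3.17ν²L/(gD³h_f)) = 6.24×10^-5
Q = -0.965·0.004895·ln(7.887×10^-5) = 0.04463 m³/s
Check: V = 3.21 m/s, Re = 3.31×10^5, f = 0.01482, h_f = 62.7 m ≈ 62.8 m ✓

Q ≈ 44.6 L/s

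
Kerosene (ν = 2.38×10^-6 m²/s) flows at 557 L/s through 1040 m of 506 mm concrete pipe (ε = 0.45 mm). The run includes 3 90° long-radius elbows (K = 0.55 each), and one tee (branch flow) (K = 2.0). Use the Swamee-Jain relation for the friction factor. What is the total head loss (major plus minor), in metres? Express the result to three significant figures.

H_L ≈ 17.3 m

V = 4Q/(πD²) = 2.770 m/s; V²/2g = 0.3910 m
Re = 5.89×10^5, ε/D = 8.89×10^-4 → f = 0.01976 (Swamee-Jain)
Major: h_f = f(L/D)·V²/2g = 0.01976·2055·0.3910 = 15.88 m
Minor: ΣK = 3.65; h_m = ΣK·V²/2g = 1.427 m
Total H_L = 15.88 + 1.427 = 17.31 m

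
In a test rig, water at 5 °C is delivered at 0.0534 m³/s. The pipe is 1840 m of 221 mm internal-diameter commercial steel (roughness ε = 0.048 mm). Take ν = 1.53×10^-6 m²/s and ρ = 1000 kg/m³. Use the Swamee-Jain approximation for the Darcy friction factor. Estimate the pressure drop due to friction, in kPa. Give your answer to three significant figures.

V = 4Q/(πD²) = 4·0.0534/(π·0.221²) = 1.392 m/s
Re = VD/ν = 1.392·0.221/1.53×10^-6 = 2.01×10^5 → turbulent
ε/D = 0.048/221 = 2.17×10^-4
Swamee-Jain: f = 0.01724
h_f = f(L/D)V²/(2g) = 0.01724·(1840/0.221)·1.392²/(2·9.81) = 14.18 m
Δp = ρg·h_f = 1000·9.81·14.18 = 139.1 kPa

Δp ≈ 139 kPa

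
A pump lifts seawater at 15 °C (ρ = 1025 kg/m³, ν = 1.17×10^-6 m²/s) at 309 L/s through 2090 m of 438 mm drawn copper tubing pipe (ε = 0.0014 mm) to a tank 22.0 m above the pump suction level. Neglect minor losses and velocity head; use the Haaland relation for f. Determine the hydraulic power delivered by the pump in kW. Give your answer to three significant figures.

P_hyd ≈ 107 kW

V = 4Q/(πD²) = 2.051 m/s; Re = 7.68×10^5; ε/D = 3.20×10^-6; f = 0.01216
h_f = f(L/D)V²/2g = 12.44 m
Total head H = z + h_f = 22.0 + 12.44 = 34.44 m
P_hyd = ρgQH = 1025·9.81·0.309·34.44 = 107.0 kW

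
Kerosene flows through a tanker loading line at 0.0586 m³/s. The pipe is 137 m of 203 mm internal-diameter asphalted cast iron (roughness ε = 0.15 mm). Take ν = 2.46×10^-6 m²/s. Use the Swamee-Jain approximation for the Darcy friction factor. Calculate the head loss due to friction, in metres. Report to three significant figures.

h_f ≈ 2.32 m

V = 4Q/(πD²) = 4·0.0586/(π·0.203²) = 1.811 m/s
Re = VD/ν = 1.811·0.203/2.46×10^-6 = 1.49×10^5 → turbulent
ε/D = 0.15/203 = 7.39×10^-4
Swamee-Jain: f = 0.02057
h_f = f(L/D)V²/(2g) = 0.02057·(137/0.203)·1.811²/(2·9.81) = 2.319 m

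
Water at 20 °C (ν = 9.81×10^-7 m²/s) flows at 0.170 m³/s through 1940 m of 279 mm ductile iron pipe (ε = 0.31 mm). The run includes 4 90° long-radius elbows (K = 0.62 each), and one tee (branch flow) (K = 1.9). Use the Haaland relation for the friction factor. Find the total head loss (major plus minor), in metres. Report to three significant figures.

V = 4Q/(πD²) = 2.781 m/s; V²/2g = 0.3941 m
Re = 7.91×10^5, ε/D = 0.00111 → f = 0.02050 (Haaland)
Major: h_f = f(L/D)·V²/2g = 0.02050·6953·0.3941 = 56.18 m
Minor: ΣK = 4.38; h_m = ΣK·V²/2g = 1.726 m
Total H_L = 56.18 + 1.726 = 57.90 m

H_L ≈ 57.9 m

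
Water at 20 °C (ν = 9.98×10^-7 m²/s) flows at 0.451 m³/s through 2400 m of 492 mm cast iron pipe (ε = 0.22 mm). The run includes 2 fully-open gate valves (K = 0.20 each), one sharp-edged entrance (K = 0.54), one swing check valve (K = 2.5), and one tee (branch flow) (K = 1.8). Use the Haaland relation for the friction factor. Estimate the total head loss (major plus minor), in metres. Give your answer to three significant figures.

V = 4Q/(πD²) = 2.372 m/s; V²/2g = 0.2868 m
Re = 1.17×10^6, ε/D = 4.47×10^-4 → f = 0.01673 (Haaland)
Major: h_f = f(L/D)·V²/2g = 0.01673·4878·0.2868 = 23.41 m
Minor: ΣK = 5.24; h_m = ΣK·V²/2g = 1.503 m
Total H_L = 23.41 + 1.503 = 24.91 m

H_L ≈ 24.9 m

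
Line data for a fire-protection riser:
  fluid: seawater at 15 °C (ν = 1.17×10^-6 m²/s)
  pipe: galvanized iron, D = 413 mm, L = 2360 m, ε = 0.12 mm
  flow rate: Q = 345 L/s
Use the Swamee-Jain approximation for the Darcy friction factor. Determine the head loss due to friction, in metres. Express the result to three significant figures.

V = 4Q/(πD²) = 4·0.345/(π·0.413²) = 2.575 m/s
Re = VD/ν = 2.575·0.413/1.17×10^-6 = 9.09×10^5 → turbulent
ε/D = 0.12/413 = 2.91×10^-4
Swamee-Jain: f = 0.01574
h_f = f(L/D)V²/(2g) = 0.01574·(2360/0.413)·2.575²/(2·9.81) = 30.40 m

h_f ≈ 30.4 m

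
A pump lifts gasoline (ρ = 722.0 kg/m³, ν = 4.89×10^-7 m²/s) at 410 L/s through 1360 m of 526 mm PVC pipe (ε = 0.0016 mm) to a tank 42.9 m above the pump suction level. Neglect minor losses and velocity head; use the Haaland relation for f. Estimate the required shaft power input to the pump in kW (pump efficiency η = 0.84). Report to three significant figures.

P_shaft ≈ 165 kW

V = 4Q/(πD²) = 1.887 m/s; Re = 2.03×10^6; ε/D = 3.04×10^-6; f = 0.01040
h_f = f(L/D)V²/2g = 4.881 m
Total head H = z + h_f = 42.9 + 4.881 = 47.78 m
P_hyd = ρgQH = 722.0·9.81·0.410·47.78 = 138.8 kW
P_shaft = P_hyd/η = 138.8/0.84 = 165.2 kW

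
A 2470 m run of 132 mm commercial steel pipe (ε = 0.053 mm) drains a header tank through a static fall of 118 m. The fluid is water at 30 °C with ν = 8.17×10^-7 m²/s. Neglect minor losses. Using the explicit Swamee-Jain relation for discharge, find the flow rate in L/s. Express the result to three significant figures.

Q ≈ 36.7 L/s

Swamee-Jain (Type II): Q = -0.965·√(gD⁵h_f/L)·ln[ε/(3.7D) + √(3.17ν²L/(gD³h_f))]
√(gD⁵h_f/L) = √(9.81·0.132⁵·118/2470) = 0.004334
ε/(3.7D) = 1.09×10^-4; √(3.17ν²L/(gD³h_f)) = 4.43×10^-5
Q = -0.965·0.004334·ln(1.528×10^-4) = 0.03674 m³/s
Check: V = 2.69 m/s, Re = 4.34×10^5, f = 0.01728, h_f = 119 m ≈ 118 m ✓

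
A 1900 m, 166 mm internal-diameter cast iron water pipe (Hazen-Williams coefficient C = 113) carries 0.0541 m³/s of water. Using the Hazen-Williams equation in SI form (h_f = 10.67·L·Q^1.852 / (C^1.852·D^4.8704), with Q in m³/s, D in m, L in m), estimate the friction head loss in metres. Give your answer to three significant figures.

h_f = 10.67·1900·0.0541^1.852 / (113^1.852·0.166^4.8704) = 90.55 m

h_f ≈ 90.5 m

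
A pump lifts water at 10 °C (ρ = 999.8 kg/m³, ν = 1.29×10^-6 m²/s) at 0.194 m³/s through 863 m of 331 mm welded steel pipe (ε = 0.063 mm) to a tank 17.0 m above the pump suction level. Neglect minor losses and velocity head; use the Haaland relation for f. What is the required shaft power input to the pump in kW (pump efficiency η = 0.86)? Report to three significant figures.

V = 4Q/(πD²) = 2.255 m/s; Re = 5.78×10^5; ε/D = 1.90×10^-4; f = 0.01502
h_f = f(L/D)V²/2g = 10.14 m
Total head H = z + h_f = 17.0 + 10.14 = 27.14 m
P_hyd = ρgQH = 999.8·9.81·0.194·27.14 = 51.65 kW
P_shaft = P_hyd/η = 51.65/0.86 = 60.06 kW

P_shaft ≈ 60.1 kW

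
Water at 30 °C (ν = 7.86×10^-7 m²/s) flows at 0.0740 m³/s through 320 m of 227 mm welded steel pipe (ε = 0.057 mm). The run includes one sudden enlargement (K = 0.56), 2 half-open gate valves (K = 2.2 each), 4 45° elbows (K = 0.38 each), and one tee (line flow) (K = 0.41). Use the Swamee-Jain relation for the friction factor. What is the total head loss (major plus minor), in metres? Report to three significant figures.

H_L ≈ 4.99 m

V = 4Q/(πD²) = 1.828 m/s; V²/2g = 0.1704 m
Re = 5.28×10^5, ε/D = 2.51×10^-4 → f = 0.01590 (Swamee-Jain)
Major: h_f = f(L/D)·V²/2g = 0.01590·1410·0.1704 = 3.820 m
Minor: ΣK = 6.89; h_m = ΣK·V²/2g = 1.174 m
Total H_L = 3.820 + 1.174 = 4.995 m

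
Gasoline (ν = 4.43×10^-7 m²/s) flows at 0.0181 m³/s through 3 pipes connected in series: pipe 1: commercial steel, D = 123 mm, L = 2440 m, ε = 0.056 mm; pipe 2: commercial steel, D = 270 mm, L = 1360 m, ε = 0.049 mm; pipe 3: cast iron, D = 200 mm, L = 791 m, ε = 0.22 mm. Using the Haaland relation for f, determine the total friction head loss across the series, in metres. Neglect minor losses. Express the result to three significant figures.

Pipe 1: V = 1.523 m/s, Re = 4.23×10^5, ε/D = 4.55×10^-4, f = 0.01743, h_1 = f(L/D)V²/2g = 40.90 m
Pipe 2: V = 0.3161 m/s, Re = 1.93×10^5, ε/D = 1.81×10^-4, f = 0.01684, h_2 = f(L/D)V²/2g = 0.4319 m
Pipe 3: V = 0.5761 m/s, Re = 2.60×10^5, ε/D = 0.00110, f = 0.02105, h_3 = f(L/D)V²/2g = 1.409 m
Series → Q common, losses add: H = Σh = 42.74 m

H ≈ 42.7 m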